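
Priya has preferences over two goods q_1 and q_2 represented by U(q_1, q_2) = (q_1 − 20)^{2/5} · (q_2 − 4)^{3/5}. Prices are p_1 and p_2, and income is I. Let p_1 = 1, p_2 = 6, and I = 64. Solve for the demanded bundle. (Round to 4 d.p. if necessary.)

q_1* = 28, q_2* = 6

This is Cobb-Douglas in (q_1−20, q_2−4): tangency gives 0.4·p_2·(q_2−4) = 0.6·p_1·(q_1−20).
Substituting into the budget: q_1* = 20 + 0.4·(I − 20·p_1 − 4·p_2)/p_1, and q_2* = 4 + 0.6·(…)/p_2.
Discretionary income = 64 − 20·1 − 4·6 = 20; q_1* = 20 + 0.4·20/1 = 28; q_2* = 4 + 0.6·20/6 = 6.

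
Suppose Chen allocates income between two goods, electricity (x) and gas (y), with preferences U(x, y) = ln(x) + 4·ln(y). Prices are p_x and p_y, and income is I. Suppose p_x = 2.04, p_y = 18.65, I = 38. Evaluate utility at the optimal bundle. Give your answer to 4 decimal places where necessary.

The MRS is (1/4)·y/x. Set MRS = p_x/p_y.
Rearranging, p_y·y = 4·p_x·x. Substituting into the budget gives p_x·x·(1 + 4) = I.
Demand: x*(p_x,p_y,I) = 0.2·I/p_x and y* = 0.8·I/p_y.
At p_x=2.04, p_y=18.65, I=38: x* = 0.2·38/2.04 = 3.7255, y* = 1.63.
Utility at the optimum: U(3.7255, 1.63) = 3.2696.

V = 3.2696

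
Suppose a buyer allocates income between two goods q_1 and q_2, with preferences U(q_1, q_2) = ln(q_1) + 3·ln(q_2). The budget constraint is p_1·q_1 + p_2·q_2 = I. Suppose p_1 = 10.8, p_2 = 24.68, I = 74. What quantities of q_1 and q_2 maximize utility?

q_1* = 1.713, q_2* = 2.2488

The MRS is (1/3)·q_2/q_1. Set MRS = p_1/p_2.
Rearranging, p_2·q_2 = 3·p_1·q_1. Substituting into the budget gives p_1·q_1·(1 + 3) = I.
Demand: q_1*(p_1,p_2,I) = 0.25·I/p_1 and q_2* = 0.75·I/p_2.
At p_1=10.8, p_2=24.68, I=74: q_1* = 0.25·74/10.8 = 1.713, q_2* = 2.2488.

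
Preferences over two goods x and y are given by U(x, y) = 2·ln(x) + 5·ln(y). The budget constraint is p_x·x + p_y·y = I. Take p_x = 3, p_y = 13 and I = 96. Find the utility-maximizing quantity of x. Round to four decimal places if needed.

x* = 9.1429

Tangency: MRS = (2/5)·y/x = p_x/p_y.
Rearranging, p_y·y = (5/2)·p_x·x. Substituting into the budget gives p_x·x·(1 + (5/2)) = I.
Demand: x*(p_x,p_y,I) = 2/7·I/p_x and y* = 5/7·I/p_y.
At p_x=3, p_y=13, I=96: x* = 2/7·96/3 = 9.1429.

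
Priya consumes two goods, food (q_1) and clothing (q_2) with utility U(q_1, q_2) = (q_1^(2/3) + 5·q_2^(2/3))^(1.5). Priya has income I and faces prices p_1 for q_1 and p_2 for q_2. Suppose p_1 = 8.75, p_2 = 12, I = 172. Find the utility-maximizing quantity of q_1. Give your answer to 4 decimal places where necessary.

From the CES first-order condition, (1/5)·(q_2/q_1)^(1/3) = p_1/p_2.
Hence q_2/q_1 = (5·p_1/p_2)^(1/(1/3)), i.e. raised to the 3 power.
With the ratio pinned down, the budget gives q_1* = I/(p_1 + p_2·(q_2/q_1)) and q_2* = (q_2/q_1)·q_1*.
Numerically q_2/q_1 = 48.460784, so q_1* = 172/(8.75 + 12·48.460784) = 0.2914.

q_1* = 0.2914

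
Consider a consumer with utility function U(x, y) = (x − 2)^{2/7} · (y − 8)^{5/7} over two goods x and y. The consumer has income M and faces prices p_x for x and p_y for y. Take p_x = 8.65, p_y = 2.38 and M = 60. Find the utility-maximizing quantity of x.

Let x' = x−2, y' = y−8. MRS = (2/5)·y'/x' = p_x/p_y.
Substituting into the budget: x* = 2 + 2/7·(M − 2·p_x − 8·p_y)/p_x, and y* = 8 + 5/7·(…)/p_y.
Discretionary income = 60 − 2·8.65 − 8·2.38 = 23.66; x* = 2 + 2/7·23.66/8.65 = 2.7815.

x* = 2.7815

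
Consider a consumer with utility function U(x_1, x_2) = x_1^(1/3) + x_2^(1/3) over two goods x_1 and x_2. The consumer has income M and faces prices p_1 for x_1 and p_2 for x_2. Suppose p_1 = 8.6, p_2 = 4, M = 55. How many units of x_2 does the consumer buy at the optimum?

x_2* = 8.1748

From the CES first-order condition, (x_2/x_1)^(2/3) = p_1/p_2.
Solve for the ratio: x_2/x_1 = [p_1/p_2]^(1.5).
With the ratio pinned down, the budget gives x_1* = M/(p_1 + p_2·(x_2/x_1)) and x_2* = (x_2/x_1)·x_1*.
Numerically x_2/x_1 = 3.152519, so x_1* = 55/(8.6 + 4·3.152519) = 2.5931 and x_2* = 3.152519·2.5931 = 8.1748.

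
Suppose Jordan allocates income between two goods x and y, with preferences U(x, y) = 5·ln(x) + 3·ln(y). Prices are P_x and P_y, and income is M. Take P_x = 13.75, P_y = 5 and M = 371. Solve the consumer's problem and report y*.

y* = 27.825

MU_x/MU_y = (5·y)/(3·x); tangency sets this equal to P_x/P_y.
Rearranging, P_y·y = (3/5)·P_x·x. Substituting into the budget gives P_x·x·(1 + (3/5)) = M.
Demand: x*(P_x,P_y,M) = 0.625·M/P_x and y* = 0.375·M/P_y.
At P_x=13.75, P_y=5, M=371: y* = 0.375·371/5 = 27.825.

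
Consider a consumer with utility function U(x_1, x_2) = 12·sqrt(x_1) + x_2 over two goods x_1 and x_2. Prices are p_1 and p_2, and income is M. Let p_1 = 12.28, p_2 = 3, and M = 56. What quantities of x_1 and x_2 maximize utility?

MU_x_1 = 6/√x_1, MU_x_2 = 1. Tangency: 6/√x_1 = p_1/p_2.
Solve: √x_1 = 6·p_2/p_1, so x_1*(p_1,p_2) = (6·p_2/p_1)², and x_2* = (M − p_1·x_1*)/p_2.
Plugging in: x_1* = (6·3/12.28)² = 2.1486, x_2* = 9.8719.

x_1* = 2.1486, x_2* = 9.8719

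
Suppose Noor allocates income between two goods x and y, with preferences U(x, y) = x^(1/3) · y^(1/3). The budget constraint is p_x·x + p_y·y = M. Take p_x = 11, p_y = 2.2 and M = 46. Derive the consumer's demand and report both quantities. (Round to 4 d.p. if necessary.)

MU_x/MU_y = (1/3·y)/(1/3·x); tangency sets this equal to p_x/p_y.
So 1/3·p_y·y = 1/3·p_x·x; combined with the budget, a share 0.5 of income goes to x.
Demand: x*(p_x,p_y,M) = 0.5·M/p_x and y* = 0.5·M/p_y.
At p_x=11, p_y=2.2, M=46: x* = 0.5·46/11 = 2.0909, y* = 10.4545.

x* = 2.0909, y* = 10.4545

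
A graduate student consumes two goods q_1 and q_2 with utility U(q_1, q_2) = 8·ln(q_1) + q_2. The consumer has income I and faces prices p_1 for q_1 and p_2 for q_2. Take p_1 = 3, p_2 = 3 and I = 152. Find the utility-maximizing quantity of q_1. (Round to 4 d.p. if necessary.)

MU_q_1 = 8/q_1, MU_q_2 = 1. Tangency: 8/q_1 = p_1/p_2.
So q_1*(p_1,p_2) = 8·p_2/p_1, independent of income; and q_2* = (I − 8·p_2)/p_2.
At the given prices: q_1* = 8·3/3 = 8.

q_1* = 8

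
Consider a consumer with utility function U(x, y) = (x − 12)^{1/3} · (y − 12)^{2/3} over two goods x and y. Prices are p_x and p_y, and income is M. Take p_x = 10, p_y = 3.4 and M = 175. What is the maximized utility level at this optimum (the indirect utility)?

V = 1.5424

Discretionary income = 175 − 12·10 − 12·3.4 = 14.2; x* = 12 + 1/3·14.2/10 = 12.4733; y* = 12 + 2/3·14.2/3.4 = 14.7843.
Utility at the optimum: U(12.4733, 14.7843) = 1.5424.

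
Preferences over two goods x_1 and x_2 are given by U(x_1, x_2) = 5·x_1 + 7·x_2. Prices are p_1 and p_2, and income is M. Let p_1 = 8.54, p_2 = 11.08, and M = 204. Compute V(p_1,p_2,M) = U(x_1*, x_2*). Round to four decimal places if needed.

V = 128.8809

Numerically: x_1* = 0, x_2* = 18.4116.
Utility at the optimum: U(0, 18.4116) = 128.8809.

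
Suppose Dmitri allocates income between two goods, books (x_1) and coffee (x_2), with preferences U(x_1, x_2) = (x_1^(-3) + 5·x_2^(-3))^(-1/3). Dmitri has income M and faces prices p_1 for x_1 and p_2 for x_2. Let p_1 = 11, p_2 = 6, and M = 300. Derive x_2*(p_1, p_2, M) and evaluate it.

MU_x_1 ∝ x_1^(-4), MU_x_2 ∝ 5·x_2^(-4), so MRS = (1/5)·(x_2/x_1)^(4) = p_1/p_2.
Solve for the ratio: x_2/x_1 = [5·p_1/p_2]^(0.25).
With the ratio pinned down, the budget gives x_1* = M/(p_1 + p_2·(x_2/x_1)) and x_2* = (x_2/x_1)·x_1*.
Numerically x_2/x_1 = 1.740014, so x_1* = 300/(11 + 6·1.740014) = 13.9925 and x_2* = 1.740014·13.9925 = 24.3471.

x_2* = 24.3471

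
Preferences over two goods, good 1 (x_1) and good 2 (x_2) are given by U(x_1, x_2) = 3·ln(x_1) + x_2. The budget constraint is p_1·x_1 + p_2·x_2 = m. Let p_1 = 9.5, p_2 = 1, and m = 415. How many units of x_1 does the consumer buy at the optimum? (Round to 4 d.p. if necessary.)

x_1* = 0.3158

So x_1*(p_1,p_2) = 3·p_2/p_1, independent of income; and x_2* = (m − 3·p_2)/p_2.
At the given prices: x_1* = 3·1/9.5 = 0.3158.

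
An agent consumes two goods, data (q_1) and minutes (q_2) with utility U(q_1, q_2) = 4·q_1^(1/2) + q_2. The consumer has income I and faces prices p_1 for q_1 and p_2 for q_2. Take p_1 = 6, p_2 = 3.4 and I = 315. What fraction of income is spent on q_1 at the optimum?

share on q_1 = 0.0245

MU_q_1 = 2/√q_1, MU_q_2 = 1. Tangency: 2/√q_1 = p_1/p_2.
Thus q_1* = (2·p_2/p_1)² — independent of I — with the rest of income spent on q_2.
Plugging in: q_1* = (2·3.4/6)² = 1.2844, q_2* = 90.3804.
Expenditure on q_1: 6·1.2844 = 7.7067; share = 0.0245.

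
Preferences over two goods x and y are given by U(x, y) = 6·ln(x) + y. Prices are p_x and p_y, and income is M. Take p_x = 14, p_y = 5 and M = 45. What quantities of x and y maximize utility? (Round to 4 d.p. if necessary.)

MU_x = 6/x, MU_y = 1. Tangency: 6/x = p_x/p_y.
So x*(p_x,p_y) = 6·p_y/p_x, independent of income; and y* = (M − 6·p_y)/p_y.
At the given prices: x* = 6·5/14 = 2.1429, and y* = 3.

x* = 2.1429, y* = 3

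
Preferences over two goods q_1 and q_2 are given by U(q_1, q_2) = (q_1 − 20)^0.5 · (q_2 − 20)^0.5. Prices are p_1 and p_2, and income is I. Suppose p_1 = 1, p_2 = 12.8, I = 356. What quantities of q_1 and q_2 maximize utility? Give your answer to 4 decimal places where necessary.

q_1* = 60, q_2* = 23.125

This is Cobb-Douglas in (q_1−20, q_2−20): tangency gives 0.5·p_2·(q_2−20) = 0.5·p_1·(q_1−20).
Substituting into the budget: q_1* = 20 + 0.5·(I − 20·p_1 − 20·p_2)/p_1, and q_2* = 20 + 0.5·(…)/p_2.
Discretionary income = 356 − 20·1 − 20·12.8 = 80; q_1* = 20 + 0.5·80/1 = 60; q_2* = 20 + 0.5·80/12.8 = 23.125.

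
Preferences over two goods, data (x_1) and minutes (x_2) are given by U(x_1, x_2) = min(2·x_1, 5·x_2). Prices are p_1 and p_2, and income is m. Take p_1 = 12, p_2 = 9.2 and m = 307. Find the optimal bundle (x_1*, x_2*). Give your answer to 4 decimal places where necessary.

Demand: x_1*(p_1,p_2,m) = 5·m/(5·p_1 + 2·p_2), x_2* = 2·m/(5·p_1 + 2·p_2).
Here 5·12 + 2·9.2 = 78.4, giving x_1* = 19.5791 and x_2* = 7.8316.

x_1* = 19.5791, x_2* = 7.8316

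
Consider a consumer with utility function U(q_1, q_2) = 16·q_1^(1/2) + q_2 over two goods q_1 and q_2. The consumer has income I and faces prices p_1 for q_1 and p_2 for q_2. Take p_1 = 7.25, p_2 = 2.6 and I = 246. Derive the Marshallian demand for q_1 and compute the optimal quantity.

Utility is quasi-linear in q_2; the FOC for q_1 is 8/√q_1 = p_1/p_2.
Solve: √q_1 = 8·p_2/p_1, so q_1*(p_1,p_2) = (8·p_2/p_1)², and q_2* = (I − p_1·q_1*)/p_2.
Plugging in: q_1* = (8·2.6/7.25)² = 8.231.

q_1* = 8.231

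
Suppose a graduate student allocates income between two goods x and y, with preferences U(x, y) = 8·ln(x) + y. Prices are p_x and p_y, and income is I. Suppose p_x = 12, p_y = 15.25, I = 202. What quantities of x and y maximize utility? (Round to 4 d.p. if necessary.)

Set MRS = p_x/p_y: (8/x)/1 = p_x/p_y.
So x*(p_x,p_y) = 8·p_y/p_x, independent of income; and y* = (I − 8·p_y)/p_y.
At the given prices: x* = 8·15.25/12 = 10.1667, and y* = 5.2459.

x* = 10.1667, y* = 5.2459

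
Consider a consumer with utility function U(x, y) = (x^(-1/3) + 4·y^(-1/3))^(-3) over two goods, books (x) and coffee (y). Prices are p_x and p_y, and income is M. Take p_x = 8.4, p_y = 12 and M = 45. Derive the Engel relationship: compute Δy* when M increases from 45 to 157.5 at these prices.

MRS = MU_x/MU_y = (1/4)·(y/x)^(4/3). Set equal to p_x/p_y.
Solve for the ratio: y/x = [4·p_x/p_y]^(0.75).
With the ratio pinned down, the budget gives x* = M/(p_x + p_y·(y/x)) and y* = (y/x)·x*.
Numerically y/x = 2.164554, so x* = 45/(8.4 + 12·2.164554) = 1.3091 and y* = 2.164554·1.3091 = 2.8336.
At M' = 157.5: y* = 9.9177. Change: 9.9177 − 2.8336 = 7.0841.

Δy* = 7.0841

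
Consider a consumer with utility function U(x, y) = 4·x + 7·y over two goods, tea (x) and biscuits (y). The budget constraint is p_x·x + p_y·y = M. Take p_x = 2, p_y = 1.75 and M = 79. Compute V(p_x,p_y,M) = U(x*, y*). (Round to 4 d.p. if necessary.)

Linear utility — the consumer picks whichever good has higher MU/price: 4/2 = 2 vs 7/1.75 = 4.
y gives more utility per dollar, so spend all income on y: y* = M/p_y, x* = 0.
Numerically: x* = 0, y* = 45.1429.
Utility at the optimum: U(0, 45.1429) = 316.

V = 316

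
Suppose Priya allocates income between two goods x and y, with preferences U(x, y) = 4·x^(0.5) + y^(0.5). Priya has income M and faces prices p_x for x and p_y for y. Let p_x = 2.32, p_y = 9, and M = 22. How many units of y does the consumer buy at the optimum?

y* = 0.0388

From the CES first-order condition, 4·(y/x)^(0.5) = p_x/p_y.
Hence y/x = ((1/4)·p_x/p_y)^(1/(0.5)), i.e. raised to the 2 power.
Substitute y = (y/x)·x into the budget: x* = M/(p_x + p_y·(y/x)).
Numerically y/x = 0.004153, so x* = 22/(2.32 + 9·0.004153) = 9.3324 and y* = 0.004153·9.3324 = 0.0388.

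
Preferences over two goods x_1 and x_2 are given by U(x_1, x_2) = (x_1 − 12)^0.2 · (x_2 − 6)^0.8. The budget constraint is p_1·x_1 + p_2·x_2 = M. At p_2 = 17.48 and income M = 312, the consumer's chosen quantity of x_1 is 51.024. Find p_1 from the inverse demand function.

Let x_1' = x_1−12, x_2' = x_2−6. MRS = (1/4)·x_2'/x_1' = p_1/p_2.
After buying the subsistence bundle (12, 6), a share 0.2 of the remaining income goes to x_1: x_1* = 12 + 0.2·(M − 12p_1 − 6p_2)/p_1.
Set x_1* = 51.024 in the demand function and solve for p_1: p_1 = 1.

p_1 = 1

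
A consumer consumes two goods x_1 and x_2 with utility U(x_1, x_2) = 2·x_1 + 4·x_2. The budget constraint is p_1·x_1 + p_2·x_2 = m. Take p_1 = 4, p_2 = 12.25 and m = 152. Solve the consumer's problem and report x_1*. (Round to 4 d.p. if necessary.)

Perfect substitutes: compare marginal utility per dollar. 2/p_1 vs 4/p_2 → 0.5 vs 0.3265.
x_1 gives more utility per dollar, so spend all income on x_1: x_1* = m/p_1, x_2* = 0.
Numerically: x_1* = 38, x_2* = 0.

x_1* = 38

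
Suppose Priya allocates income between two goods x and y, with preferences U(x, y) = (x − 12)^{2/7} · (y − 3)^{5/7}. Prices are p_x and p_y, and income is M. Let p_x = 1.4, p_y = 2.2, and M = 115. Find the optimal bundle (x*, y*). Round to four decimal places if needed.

x* = 30.6939, y* = 32.7403

This is Cobb-Douglas in (x−12, y−3): tangency gives 2/7·p_y·(y−3) = 5/7·p_x·(x−12).
Substituting into the budget: x* = 12 + 2/7·(M − 12·p_x − 3·p_y)/p_x, and y* = 3 + 5/7·(…)/p_y.
Discretionary income = 115 − 12·1.4 − 3·2.2 = 91.6; x* = 12 + 2/7·91.6/1.4 = 30.6939; y* = 3 + 5/7·91.6/2.2 = 32.7403.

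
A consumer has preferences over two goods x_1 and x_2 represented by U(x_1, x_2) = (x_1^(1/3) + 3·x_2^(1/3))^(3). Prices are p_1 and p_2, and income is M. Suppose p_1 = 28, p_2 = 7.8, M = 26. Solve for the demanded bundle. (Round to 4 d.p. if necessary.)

MU_x_1 ∝ x_1^(-2/3), MU_x_2 ∝ 3·x_2^(-2/3), so MRS = (1/3)·(x_2/x_1)^(2/3) = p_1/p_2.
Hence x_2/x_1 = (3·p_1/p_2)^(1/(2/3)), i.e. raised to the 1.5 power.
With the ratio pinned down, the budget gives x_1* = M/(p_1 + p_2·(x_2/x_1)) and x_2* = (x_2/x_1)·x_1*.
Numerically x_2/x_1 = 35.340853, so x_1* = 26/(28 + 7.8·35.340853) = 0.0856 and x_2* = 35.340853·0.0856 = 3.026.

x_1* = 0.0856, x_2* = 3.026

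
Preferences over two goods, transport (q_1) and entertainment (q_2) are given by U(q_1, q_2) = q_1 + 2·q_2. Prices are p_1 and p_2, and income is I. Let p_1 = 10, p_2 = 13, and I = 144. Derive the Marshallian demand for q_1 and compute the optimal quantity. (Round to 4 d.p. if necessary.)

q_1* = 0

Linear utility — the consumer picks whichever good has higher MU/price: 1/10 = 0.1 vs 2/13 = 0.1538.
q_2 gives more utility per dollar, so spend all income on q_2: q_2* = I/p_2, q_1* = 0.
Numerically: q_1* = 0, q_2* = 11.0769.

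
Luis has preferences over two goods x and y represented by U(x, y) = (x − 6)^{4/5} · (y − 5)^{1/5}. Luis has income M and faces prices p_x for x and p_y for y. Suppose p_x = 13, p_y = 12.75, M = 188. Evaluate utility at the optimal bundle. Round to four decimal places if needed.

V = 2.1654

MRS = 4·(y−5)/(x−6). Tangency with p_x/p_y gives y−5 = (1/4)·(p_x/p_y)·(x−6).
Substituting into the budget: x* = 6 + 0.8·(M − 6·p_x − 5·p_y)/p_x, and y* = 5 + 0.2·(…)/p_y.
Discretionary income = 188 − 6·13 − 5·12.75 = 46.25; x* = 6 + 0.8·46.25/13 = 8.8462; y* = 5 + 0.2·46.25/12.75 = 5.7255.
Utility at the optimum: U(8.8462, 5.7255) = 2.1654.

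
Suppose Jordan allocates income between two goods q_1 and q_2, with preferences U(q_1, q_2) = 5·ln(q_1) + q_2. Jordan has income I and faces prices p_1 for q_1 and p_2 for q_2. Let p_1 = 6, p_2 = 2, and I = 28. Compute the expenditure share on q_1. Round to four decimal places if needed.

Set MRS = p_1/p_2: (5/q_1)/1 = p_1/p_2.
So q_1*(p_1,p_2) = 5·p_2/p_1, independent of income; and q_2* = (I − 5·p_2)/p_2.
At the given prices: q_1* = 5·2/6 = 1.6667, and q_2* = 9.
Expenditure on q_1: 6·1.6667 = 10; share = 0.3571.

share on q_1 = 0.3571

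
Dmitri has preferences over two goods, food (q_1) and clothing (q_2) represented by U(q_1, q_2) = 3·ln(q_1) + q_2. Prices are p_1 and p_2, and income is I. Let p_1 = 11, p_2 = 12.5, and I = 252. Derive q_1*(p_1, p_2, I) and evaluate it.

MU_q_1 = 3/q_1, MU_q_2 = 1. Tangency: 3/q_1 = p_1/p_2.
So q_1*(p_1,p_2) = 3·p_2/p_1, independent of income; and q_2* = (I − 3·p_2)/p_2.
At the given prices: q_1* = 3·12.5/11 = 3.4091.

q_1* = 3.4091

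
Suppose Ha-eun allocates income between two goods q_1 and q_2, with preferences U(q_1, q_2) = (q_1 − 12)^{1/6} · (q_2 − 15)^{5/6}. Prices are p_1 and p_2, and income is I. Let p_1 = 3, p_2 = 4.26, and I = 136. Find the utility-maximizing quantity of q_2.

q_2* = 22.0618

MRS = (1/5)·(q_2−15)/(q_1−12). Tangency with p_1/p_2 gives q_2−15 = 5·(p_1/p_2)·(q_1−12).
Substituting into the budget: q_1* = 12 + 1/6·(I − 12·p_1 − 15·p_2)/p_1, and q_2* = 15 + 5/6·(…)/p_2.
Discretionary income = 136 − 12·3 − 15·4.26 = 36.1; q_2* = 15 + 5/6·36.1/4.26 = 22.0618.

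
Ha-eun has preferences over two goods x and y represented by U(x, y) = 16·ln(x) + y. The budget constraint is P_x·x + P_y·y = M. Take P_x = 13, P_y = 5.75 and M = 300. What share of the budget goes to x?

share on x = 0.3067

MU_x = 16/x, MU_y = 1. Tangency: 16/x = P_x/P_y.
So x*(P_x,P_y) = 16·P_y/P_x, independent of income; and y* = (M − 16·P_y)/P_y.
At the given prices: x* = 16·5.75/13 = 7.0769, and y* = 36.1739.
Expenditure on x: 13·7.0769 = 92; share = 0.3067.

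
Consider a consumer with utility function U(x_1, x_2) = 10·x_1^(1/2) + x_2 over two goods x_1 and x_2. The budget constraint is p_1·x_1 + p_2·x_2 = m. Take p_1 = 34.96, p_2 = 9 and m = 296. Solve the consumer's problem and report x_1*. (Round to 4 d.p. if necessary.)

MU_x_1 = 5/√x_1, MU_x_2 = 1. Tangency: 5/√x_1 = p_1/p_2.
Solve: √x_1 = 5·p_2/p_1, so x_1*(p_1,p_2) = (5·p_2/p_1)², and x_2* = (m − p_1·x_1*)/p_2.
Plugging in: x_1* = (5·9/34.96)² = 1.6568.

x_1* = 1.6568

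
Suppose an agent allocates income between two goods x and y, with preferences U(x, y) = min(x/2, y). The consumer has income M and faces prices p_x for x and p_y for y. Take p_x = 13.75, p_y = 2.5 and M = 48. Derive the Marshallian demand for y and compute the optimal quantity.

Leontief preferences: the optimum is at the kink where x/2 = y/1, i.e. y = (1/2)·x.
Budget: p_x·x + p_y·(1/2)·x = M, so (2·p_x + p_y)·x = 2·M.
Demand: x*(p_x,p_y,M) = 2·M/(2·p_x + p_y), y* = M/(2·p_x + p_y).
Here 2·13.75 + 2.5 = 30, giving y* = 1.6.

y* = 1.6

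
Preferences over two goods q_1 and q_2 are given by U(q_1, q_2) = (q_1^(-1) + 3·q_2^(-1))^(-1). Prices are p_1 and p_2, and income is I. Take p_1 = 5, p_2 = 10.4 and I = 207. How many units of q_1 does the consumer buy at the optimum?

q_1* = 11.8353

MRS = MU_q_1/MU_q_2 = (1/3)·(q_2/q_1)^(2). Set equal to p_1/p_2.
Solve for the ratio: q_2/q_1 = [3·p_1/p_2]^(0.5).
Substitute q_2 = (q_2/q_1)·q_1 into the budget: q_1* = I/(p_1 + p_2·(q_2/q_1)).
Numerically q_2/q_1 = 1.200961, so q_1* = 207/(5 + 10.4·1.200961) = 11.8353.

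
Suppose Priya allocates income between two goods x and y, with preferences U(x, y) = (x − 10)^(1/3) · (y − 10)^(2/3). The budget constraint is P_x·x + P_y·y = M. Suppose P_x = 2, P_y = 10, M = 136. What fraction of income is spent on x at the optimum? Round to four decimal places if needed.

Let x' = x−10, y' = y−10. MRS = (1/2)·y'/x' = P_x/P_y.
Substituting into the budget: x* = 10 + 1/3·(M − 10·P_x − 10·P_y)/P_x, and y* = 10 + 2/3·(…)/P_y.
Discretionary income = 136 − 10·2 − 10·10 = 16; x* = 10 + 1/3·16/2 = 12.6667; y* = 10 + 2/3·16/10 = 11.0667.
Expenditure on x: 2·12.6667 = 25.3333; share = 0.1863.

share on x = 0.1863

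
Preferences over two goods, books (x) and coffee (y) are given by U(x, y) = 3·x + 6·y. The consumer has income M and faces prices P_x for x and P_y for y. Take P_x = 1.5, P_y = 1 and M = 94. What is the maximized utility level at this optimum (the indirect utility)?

V = 564

Linear utility — the consumer picks whichever good has higher MU/price: 3/1.5 = 2 vs 6/1 = 6.
y gives more utility per dollar, so spend all income on y: y* = M/P_y, x* = 0.
Numerically: x* = 0, y* = 94.
Utility at the optimum: U(0, 94) = 564.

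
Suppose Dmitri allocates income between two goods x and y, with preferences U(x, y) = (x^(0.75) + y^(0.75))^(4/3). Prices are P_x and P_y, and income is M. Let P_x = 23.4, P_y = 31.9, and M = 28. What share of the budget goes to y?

MU_x ∝ x^(-0.25), MU_y ∝ y^(-0.25), so MRS = (y/x)^(0.25) = P_x/P_y.
Hence y/x = (P_x/P_y)^(1/(0.25)), i.e. raised to the 4 power.
Substitute y = (y/x)·x into the budget: x* = M/(P_x + P_y·(y/x)).
Numerically y/x = 0.289535, so x* = 28/(23.4 + 31.9·0.289535) = 0.8579 and y* = 0.289535·0.8579 = 0.2484.
Expenditure on y: 31.9·0.2484 = 7.9241; share = 0.283.

share on y = 0.283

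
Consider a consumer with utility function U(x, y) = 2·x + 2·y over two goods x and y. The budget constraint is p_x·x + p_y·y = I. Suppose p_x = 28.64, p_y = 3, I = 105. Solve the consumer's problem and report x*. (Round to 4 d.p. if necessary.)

y gives more utility per dollar, so spend all income on y: y* = I/p_y, x* = 0.
Numerically: x* = 0, y* = 35.

x* = 0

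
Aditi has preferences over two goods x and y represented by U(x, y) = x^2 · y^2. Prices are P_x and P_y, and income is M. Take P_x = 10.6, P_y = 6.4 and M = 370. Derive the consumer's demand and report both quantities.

x* = 17.4528, y* = 28.9062

The MRS is y/x. Set MRS = P_x/P_y.
So 2·P_y·y = 2·P_x·x; combined with the budget, a share 0.5 of income goes to x.
Demand: x*(P_x,P_y,M) = 0.5·M/P_x and y* = 0.5·M/P_y.
At P_x=10.6, P_y=6.4, M=370: x* = 0.5·370/10.6 = 17.4528, y* = 28.9062.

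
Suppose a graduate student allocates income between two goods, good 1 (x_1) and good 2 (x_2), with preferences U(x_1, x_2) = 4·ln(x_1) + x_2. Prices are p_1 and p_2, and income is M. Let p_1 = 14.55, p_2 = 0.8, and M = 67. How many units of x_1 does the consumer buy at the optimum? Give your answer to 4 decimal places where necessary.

x_1* = 0.2199

Set MRS = p_1/p_2: (4/x_1)/1 = p_1/p_2.
So x_1*(p_1,p_2) = 4·p_2/p_1, independent of income; and x_2* = (M − 4·p_2)/p_2.
At the given prices: x_1* = 4·0.8/14.55 = 0.2199.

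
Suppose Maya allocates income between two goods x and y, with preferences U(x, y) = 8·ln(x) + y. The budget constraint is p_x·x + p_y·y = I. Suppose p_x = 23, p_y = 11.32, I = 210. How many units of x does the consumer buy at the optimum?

MU_x = 8/x, MU_y = 1. Tangency: 8/x = p_x/p_y.
So x*(p_x,p_y) = 8·p_y/p_x, independent of income; and y* = (I − 8·p_y)/p_y.
At the given prices: x* = 8·11.32/23 = 3.9374.

x* = 3.9374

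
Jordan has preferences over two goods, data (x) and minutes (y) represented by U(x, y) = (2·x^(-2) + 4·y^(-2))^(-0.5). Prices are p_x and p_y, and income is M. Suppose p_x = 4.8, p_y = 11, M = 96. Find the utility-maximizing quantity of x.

MU_x ∝ 2·x^(-3), MU_y ∝ 4·y^(-3), so MRS = (1/2)·(y/x)^(3) = p_x/p_y.
Solve for the ratio: y/x = [2·p_x/p_y]^(1/3).
Substitute y = (y/x)·x into the budget: x* = M/(p_x + p_y·(y/x)).
Numerically y/x = 0.955637, so x* = 96/(4.8 + 11·0.955637) = 6.2696.

x* = 6.2696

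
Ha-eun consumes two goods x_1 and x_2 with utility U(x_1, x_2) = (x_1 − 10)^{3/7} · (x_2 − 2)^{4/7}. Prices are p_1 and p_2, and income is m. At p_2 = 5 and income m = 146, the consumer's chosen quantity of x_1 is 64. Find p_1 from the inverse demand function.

Let x_1' = x_1−10, x_2' = x_2−2. MRS = (3/4)·x_2'/x_1' = p_1/p_2.
Substituting into the budget: x_1* = 10 + 3/7·(m − 10·p_1 − 2·p_2)/p_1, and x_2* = 2 + 4/7·(…)/p_2.
Set x_1* = 64 in the demand function and solve for p_1: p_1 = 1.

p_1 = 1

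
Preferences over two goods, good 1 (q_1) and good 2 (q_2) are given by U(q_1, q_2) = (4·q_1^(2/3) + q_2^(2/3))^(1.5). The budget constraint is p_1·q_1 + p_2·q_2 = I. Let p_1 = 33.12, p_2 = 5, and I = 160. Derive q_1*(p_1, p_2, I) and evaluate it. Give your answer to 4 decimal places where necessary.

From the CES first-order condition, 4·(q_2/q_1)^(1/3) = p_1/p_2.
Hence q_2/q_1 = ((1/4)·p_1/p_2)^(1/(1/3)), i.e. raised to the 3 power.
Substitute q_2 = (q_2/q_1)·q_1 into the budget: q_1* = I/(p_1 + p_2·(q_2/q_1)).
Numerically q_2/q_1 = 4.541308, so q_1* = 160/(33.12 + 5·4.541308) = 2.866.

q_1* = 2.866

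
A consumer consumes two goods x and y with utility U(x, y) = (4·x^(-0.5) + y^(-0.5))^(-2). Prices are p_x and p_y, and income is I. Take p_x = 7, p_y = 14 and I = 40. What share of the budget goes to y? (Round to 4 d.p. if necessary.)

From the CES first-order condition, 4·(y/x)^(1.5) = p_x/p_y.
Solve for the ratio: y/x = [(1/4)·p_x/p_y]^(2/3).
Substitute y = (y/x)·x into the budget: x* = I/(p_x + p_y·(y/x)).
Numerically y/x = 0.25, so x* = 40/(7 + 14·0.25) = 3.8095 and y* = 0.25·3.8095 = 0.9524.
Expenditure on y: 14·0.9524 = 13.3333; share = 0.3333.

share on y = 0.3333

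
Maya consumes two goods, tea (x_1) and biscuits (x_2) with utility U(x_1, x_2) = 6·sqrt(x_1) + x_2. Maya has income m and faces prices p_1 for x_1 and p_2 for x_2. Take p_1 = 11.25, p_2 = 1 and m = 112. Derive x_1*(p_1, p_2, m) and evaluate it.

x_1* = 0.0711

Thus x_1* = (3·p_2/p_1)² — independent of m — with the rest of income spent on x_2.
Plugging in: x_1* = (3·1/11.25)² = 0.0711.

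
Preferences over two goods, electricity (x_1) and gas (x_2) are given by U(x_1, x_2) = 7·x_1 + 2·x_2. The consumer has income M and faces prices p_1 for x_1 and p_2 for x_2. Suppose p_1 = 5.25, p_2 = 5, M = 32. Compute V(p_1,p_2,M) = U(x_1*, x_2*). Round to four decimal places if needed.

V = 42.6667

Linear utility — the consumer picks whichever good has higher MU/price: 7/5.25 = 1.3333 vs 2/5 = 0.4.
x_1 gives more utility per dollar, so spend all income on x_1: x_1* = M/p_1, x_2* = 0.
Numerically: x_1* = 6.0952, x_2* = 0.
Utility at the optimum: U(6.0952, 0) = 42.6667.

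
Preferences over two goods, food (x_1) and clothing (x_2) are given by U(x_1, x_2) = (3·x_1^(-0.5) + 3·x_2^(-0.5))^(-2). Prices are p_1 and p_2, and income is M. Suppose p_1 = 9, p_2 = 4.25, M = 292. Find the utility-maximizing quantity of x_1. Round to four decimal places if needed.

Numerically x_2/x_1 = 1.649057, so x_1* = 292/(9 + 4.25·1.649057) = 18.2403.

x_1* = 18.2403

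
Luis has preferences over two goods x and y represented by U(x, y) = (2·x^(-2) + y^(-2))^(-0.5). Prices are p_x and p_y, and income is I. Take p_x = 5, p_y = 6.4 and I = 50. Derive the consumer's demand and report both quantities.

x* = 5.1661, y* = 3.7765

Numerically y/x = 0.731004, so x* = 50/(5 + 6.4·0.731004) = 5.1661 and y* = 0.731004·5.1661 = 3.7765.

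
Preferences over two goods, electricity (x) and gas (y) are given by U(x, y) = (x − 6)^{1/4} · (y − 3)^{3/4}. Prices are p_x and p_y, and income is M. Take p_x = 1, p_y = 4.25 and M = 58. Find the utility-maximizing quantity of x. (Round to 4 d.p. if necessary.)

x* = 15.8125

Let x' = x−6, y' = y−3. MRS = (1/3)·y'/x' = p_x/p_y.
Substituting into the budget: x* = 6 + 0.25·(M − 6·p_x − 3·p_y)/p_x, and y* = 3 + 0.75·(…)/p_y.
Discretionary income = 58 − 6·1 − 3·4.25 = 39.25; x* = 6 + 0.25·39.25/1 = 15.8125.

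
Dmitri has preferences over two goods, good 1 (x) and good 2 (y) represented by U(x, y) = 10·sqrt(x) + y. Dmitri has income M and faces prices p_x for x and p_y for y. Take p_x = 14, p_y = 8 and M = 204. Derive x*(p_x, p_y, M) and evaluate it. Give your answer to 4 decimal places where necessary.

Utility is quasi-linear in y; the FOC for x is 5/√x = p_x/p_y.
Thus x* = (5·p_y/p_x)² — independent of M — with the rest of income spent on y.
Plugging in: x* = (5·8/14)² = 8.1633.

x* = 8.1633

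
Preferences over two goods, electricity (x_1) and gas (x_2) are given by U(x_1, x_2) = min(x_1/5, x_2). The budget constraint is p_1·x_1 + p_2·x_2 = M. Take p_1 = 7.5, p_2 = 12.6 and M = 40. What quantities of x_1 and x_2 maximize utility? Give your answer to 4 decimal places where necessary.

x_1* = 3.992, x_2* = 0.7984

Leontief preferences: the optimum is at the kink where x_1/5 = x_2/1, i.e. x_2 = (1/5)·x_1.
Budget: p_1·x_1 + p_2·(1/5)·x_1 = M, so (5·p_1 + p_2)·x_1 = 5·M.
Demand: x_1*(p_1,p_2,M) = 5·M/(5·p_1 + p_2), x_2* = M/(5·p_1 + p_2).
Here 5·7.5 + 12.6 = 50.1, giving x_1* = 3.992 and x_2* = 0.7984.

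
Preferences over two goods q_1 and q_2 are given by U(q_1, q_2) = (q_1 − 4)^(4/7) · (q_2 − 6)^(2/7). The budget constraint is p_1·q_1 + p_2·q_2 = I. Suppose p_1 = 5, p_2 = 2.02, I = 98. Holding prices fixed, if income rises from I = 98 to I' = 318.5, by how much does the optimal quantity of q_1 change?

Substituting into the budget: q_1* = 4 + 2/3·(I − 4·p_1 − 6·p_2)/p_1, and q_2* = 6 + 1/3·(…)/p_2.
Discretionary income = 98 − 4·5 − 6·2.02 = 65.88; q_1* = 4 + 2/3·65.88/5 = 12.784.
At I' = 318.5: q_1* = 42.184. Change: 42.184 − 12.784 = 29.4.

Δq_1* = 29.4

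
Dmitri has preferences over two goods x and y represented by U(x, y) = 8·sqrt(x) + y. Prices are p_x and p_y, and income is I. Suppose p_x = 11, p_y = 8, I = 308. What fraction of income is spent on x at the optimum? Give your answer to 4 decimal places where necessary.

share on x = 0.3022

MU_x = 4/√x, MU_y = 1. Tangency: 4/√x = p_x/p_y.
Thus x* = (4·p_y/p_x)² — independent of I — with the rest of income spent on y.
Plugging in: x* = (4·8/11)² = 8.4628, y* = 26.8636.
Expenditure on x: 11·8.4628 = 93.0909; share = 0.3022.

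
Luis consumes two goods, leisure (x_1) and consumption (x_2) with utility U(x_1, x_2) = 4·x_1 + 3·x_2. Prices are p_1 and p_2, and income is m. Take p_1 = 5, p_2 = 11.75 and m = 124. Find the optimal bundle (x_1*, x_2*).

Perfect substitutes: compare marginal utility per dollar. 4/p_1 vs 3/p_2 → 0.8 vs 0.2553.
x_1 gives more utility per dollar, so spend all income on x_1: x_1* = m/p_1, x_2* = 0.
Numerically: x_1* = 24.8, x_2* = 0.

x_1* = 24.8, x_2* = 0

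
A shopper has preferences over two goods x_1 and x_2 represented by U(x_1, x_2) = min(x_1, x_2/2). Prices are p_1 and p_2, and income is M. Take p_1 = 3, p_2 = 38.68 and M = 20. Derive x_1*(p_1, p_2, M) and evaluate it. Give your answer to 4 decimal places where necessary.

x_1* = 0.2489

Leontief preferences: the optimum is at the kink where x_1/1 = x_2/2, i.e. x_2 = 2·x_1.
Budget: p_1·x_1 + p_2·2·x_1 = M, so (p_1 + 2·p_2)·x_1 = M.
Demand: x_1*(p_1,p_2,M) = M/(p_1 + 2·p_2), x_2* = 2·M/(p_1 + 2·p_2).
Here 3 + 2·38.68 = 80.36, giving x_1* = 0.2489.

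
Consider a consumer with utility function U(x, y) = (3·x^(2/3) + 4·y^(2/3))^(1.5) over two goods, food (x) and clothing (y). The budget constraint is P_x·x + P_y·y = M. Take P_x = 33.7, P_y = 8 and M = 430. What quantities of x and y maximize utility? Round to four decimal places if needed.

x* = 0.2963, y* = 52.5018

From the CES first-order condition, (3/4)·(y/x)^(1/3) = P_x/P_y.
Hence y/x = ((4/3)·P_x/P_y)^(1/(1/3)), i.e. raised to the 3 power.
With the ratio pinned down, the budget gives x* = M/(P_x + P_y·(y/x)) and y* = (y/x)·x*.
Numerically y/x = 177.188671, so x* = 430/(33.7 + 8·177.188671) = 0.2963 and y* = 177.188671·0.2963 = 52.5018.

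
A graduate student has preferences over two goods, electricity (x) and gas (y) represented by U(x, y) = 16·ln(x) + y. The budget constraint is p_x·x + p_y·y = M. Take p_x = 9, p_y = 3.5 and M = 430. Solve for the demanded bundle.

x* = 6.2222, y* = 106.8571

MU_x = 16/x, MU_y = 1. Tangency: 16/x = p_x/p_y.
So x*(p_x,p_y) = 16·p_y/p_x, independent of income; and y* = (M − 16·p_y)/p_y.
At the given prices: x* = 16·3.5/9 = 6.2222, and y* = 106.8571.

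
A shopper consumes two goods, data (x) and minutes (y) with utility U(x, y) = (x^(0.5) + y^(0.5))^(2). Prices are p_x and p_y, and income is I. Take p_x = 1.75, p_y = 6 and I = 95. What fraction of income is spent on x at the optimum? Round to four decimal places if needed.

MRS = MU_x/MU_y = (y/x)^(0.5). Set equal to p_x/p_y.
Solve for the ratio: y/x = [p_x/p_y]^(2).
Substitute y = (y/x)·x into the budget: x* = I/(p_x + p_y·(y/x)).
Numerically y/x = 0.085069, so x* = 95/(1.75 + 6·0.085069) = 42.0276 and y* = 0.085069·42.0276 = 3.5753.
Expenditure on x: 1.75·42.0276 = 73.5484; share = 0.7742.

share on x = 0.7742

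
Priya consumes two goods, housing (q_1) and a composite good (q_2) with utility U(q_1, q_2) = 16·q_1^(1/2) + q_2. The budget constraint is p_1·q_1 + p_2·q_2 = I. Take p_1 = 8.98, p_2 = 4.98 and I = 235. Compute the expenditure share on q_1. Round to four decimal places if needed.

Plugging in: q_1* = (8·4.98/8.98)² = 19.6828, q_2* = 11.6966.
Expenditure on q_1: 8.98·19.6828 = 176.7512; share = 0.7521.

share on q_1 = 0.7521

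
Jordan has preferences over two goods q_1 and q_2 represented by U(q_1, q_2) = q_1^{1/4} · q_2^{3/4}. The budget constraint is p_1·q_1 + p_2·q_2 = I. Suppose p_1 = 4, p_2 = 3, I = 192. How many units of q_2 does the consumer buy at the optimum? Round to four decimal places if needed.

MU_q_1/MU_q_2 = (0.25·q_2)/(0.75·q_1); tangency sets this equal to p_1/p_2.
So 0.25·p_2·q_2 = 0.75·p_1·q_1; combined with the budget, a share 0.25 of income goes to q_1.
Demand: q_1*(p_1,p_2,I) = 0.25·I/p_1 and q_2* = 0.75·I/p_2.
At p_1=4, p_2=3, I=192: q_2* = 0.75·192/3 = 48.

q_2* = 48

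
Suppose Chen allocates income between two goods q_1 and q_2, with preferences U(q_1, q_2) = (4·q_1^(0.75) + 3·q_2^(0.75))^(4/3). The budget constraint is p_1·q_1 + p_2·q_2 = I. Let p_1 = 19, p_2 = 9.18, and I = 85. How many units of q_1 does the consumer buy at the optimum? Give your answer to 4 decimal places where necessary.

MU_q_1 ∝ 4·q_1^(-0.25), MU_q_2 ∝ 3·q_2^(-0.25), so MRS = (4/3)·(q_2/q_1)^(0.25) = p_1/p_2.
Solve for the ratio: q_2/q_1 = [(3/4)·p_1/p_2]^(4).
With the ratio pinned down, the budget gives q_1* = I/(p_1 + p_2·(q_2/q_1)) and q_2* = (q_2/q_1)·q_1*.
Numerically q_2/q_1 = 5.806156, so q_1* = 85/(19 + 9.18·5.806156) = 1.1756.

q_1* = 1.1756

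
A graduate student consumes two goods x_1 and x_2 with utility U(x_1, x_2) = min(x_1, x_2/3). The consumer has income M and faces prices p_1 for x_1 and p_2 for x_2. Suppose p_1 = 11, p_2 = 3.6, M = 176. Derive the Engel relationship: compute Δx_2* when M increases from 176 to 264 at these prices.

Δx_2* = 12.1101

Here 11 + 3·3.6 = 21.8, giving x_2* = 24.2202.
At M' = 264: x_2* = 36.3303. Change: 36.3303 − 24.2202 = 12.1101.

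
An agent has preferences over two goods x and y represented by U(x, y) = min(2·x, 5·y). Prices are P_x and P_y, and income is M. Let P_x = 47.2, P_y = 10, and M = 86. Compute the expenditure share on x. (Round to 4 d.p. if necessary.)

Demand: x*(P_x,P_y,M) = 5·M/(5·P_x + 2·P_y), y* = 2·M/(5·P_x + 2·P_y).
Here 5·47.2 + 2·10 = 256, giving x* = 1.6797 and y* = 0.6719.
Expenditure on x: 47.2·1.6797 = 79.2812; share = 0.9219.

share on x = 0.9219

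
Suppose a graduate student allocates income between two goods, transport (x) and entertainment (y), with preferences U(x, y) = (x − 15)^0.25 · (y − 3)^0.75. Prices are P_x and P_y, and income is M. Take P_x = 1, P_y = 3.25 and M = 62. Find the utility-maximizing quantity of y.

After buying the subsistence bundle (15, 3), a share 0.25 of the remaining income goes to x: x* = 15 + 0.25·(M − 15P_x − 3P_y)/P_x.
Discretionary income = 62 − 15·1 − 3·3.25 = 37.25; y* = 3 + 0.75·37.25/3.25 = 11.5962.

y* = 11.5962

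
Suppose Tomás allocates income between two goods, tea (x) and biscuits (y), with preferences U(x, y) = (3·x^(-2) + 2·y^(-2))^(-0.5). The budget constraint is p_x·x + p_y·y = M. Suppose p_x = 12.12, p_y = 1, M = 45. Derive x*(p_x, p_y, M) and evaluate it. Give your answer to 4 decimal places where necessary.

Numerically y/x = 2.006645, so x* = 45/(12.12 + 1·2.006645) = 3.1855.

x* = 3.1855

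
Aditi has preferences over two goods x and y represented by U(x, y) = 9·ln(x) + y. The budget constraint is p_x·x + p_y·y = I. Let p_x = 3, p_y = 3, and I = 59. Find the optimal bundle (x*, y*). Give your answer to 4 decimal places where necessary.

x* = 9, y* = 10.6667

MU_x = 9/x, MU_y = 1. Tangency: 9/x = p_x/p_y.
So x*(p_x,p_y) = 9·p_y/p_x, independent of income; and y* = (I − 9·p_y)/p_y.
At the given prices: x* = 9·3/3 = 9, and y* = 10.6667.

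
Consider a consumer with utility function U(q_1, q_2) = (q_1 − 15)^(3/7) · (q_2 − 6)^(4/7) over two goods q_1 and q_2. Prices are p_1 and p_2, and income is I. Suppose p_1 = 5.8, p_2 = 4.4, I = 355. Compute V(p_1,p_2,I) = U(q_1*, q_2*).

V = 24.6401

Discretionary income = 355 − 15·5.8 − 6·4.4 = 241.6; q_1* = 15 + 3/7·241.6/5.8 = 32.8522; q_2* = 6 + 4/7·241.6/4.4 = 37.3766.
Utility at the optimum: U(32.8522, 37.3766) = 24.6401.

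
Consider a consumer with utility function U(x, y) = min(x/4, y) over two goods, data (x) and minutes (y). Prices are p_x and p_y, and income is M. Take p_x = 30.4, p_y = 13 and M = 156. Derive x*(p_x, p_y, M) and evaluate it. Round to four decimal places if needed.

Leontief preferences: the optimum is at the kink where x/4 = y/1, i.e. y = (1/4)·x.
Budget: p_x·x + p_y·(1/4)·x = M, so (4·p_x + p_y)·x = 4·M.
Demand: x*(p_x,p_y,M) = 4·M/(4·p_x + p_y), y* = M/(4·p_x + p_y).
Here 4·30.4 + 13 = 134.6, giving x* = 4.636.

x* = 4.636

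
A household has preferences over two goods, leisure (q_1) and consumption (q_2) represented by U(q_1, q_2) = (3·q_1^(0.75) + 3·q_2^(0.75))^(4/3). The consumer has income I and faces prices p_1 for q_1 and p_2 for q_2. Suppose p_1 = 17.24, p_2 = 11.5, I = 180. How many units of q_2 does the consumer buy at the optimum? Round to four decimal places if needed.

q_2* = 12.0697

Substitute q_2 = (q_2/q_1)·q_1 into the budget: q_1* = I/(p_1 + p_2·(q_2/q_1)).
Numerically q_2/q_1 = 5.050771, so q_1* = 180/(17.24 + 11.5·5.050771) = 2.3897 and q_2* = 5.050771·2.3897 = 12.0697.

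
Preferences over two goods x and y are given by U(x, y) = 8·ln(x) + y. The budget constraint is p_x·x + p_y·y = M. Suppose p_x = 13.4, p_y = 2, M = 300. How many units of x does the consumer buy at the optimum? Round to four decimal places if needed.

Set MRS = p_x/p_y: (8/x)/1 = p_x/p_y.
So x*(p_x,p_y) = 8·p_y/p_x, independent of income; and y* = (M − 8·p_y)/p_y.
At the given prices: x* = 8·2/13.4 = 1.194.

x* = 1.194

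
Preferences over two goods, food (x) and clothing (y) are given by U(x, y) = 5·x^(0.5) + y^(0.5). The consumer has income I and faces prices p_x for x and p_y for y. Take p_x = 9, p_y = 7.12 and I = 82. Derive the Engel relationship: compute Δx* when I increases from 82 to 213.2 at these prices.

From the CES first-order condition, 5·(y/x)^(0.5) = p_x/p_y.
Hence y/x = ((1/5)·p_x/p_y)^(1/(0.5)), i.e. raised to the 2 power.
Substitute y = (y/x)·x into the budget: x* = I/(p_x + p_y·(y/x)).
Numerically y/x = 0.063912, so x* = 82/(9 + 7.12·0.063912) = 8.6726.
At I' = 213.2: x* = 22.5488. Change: 22.5488 − 8.6726 = 13.8762.

Δx* = 13.8762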